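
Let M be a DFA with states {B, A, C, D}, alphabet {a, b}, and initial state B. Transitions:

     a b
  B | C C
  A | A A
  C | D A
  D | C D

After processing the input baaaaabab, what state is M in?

start at B
read 'b': B → C
read 'a': C → D
read 'a': D → C
read 'a': C → D
read 'a': D → C
read 'a': C → D
read 'b': D → D
read 'a': D → C
read 'b': C → A

A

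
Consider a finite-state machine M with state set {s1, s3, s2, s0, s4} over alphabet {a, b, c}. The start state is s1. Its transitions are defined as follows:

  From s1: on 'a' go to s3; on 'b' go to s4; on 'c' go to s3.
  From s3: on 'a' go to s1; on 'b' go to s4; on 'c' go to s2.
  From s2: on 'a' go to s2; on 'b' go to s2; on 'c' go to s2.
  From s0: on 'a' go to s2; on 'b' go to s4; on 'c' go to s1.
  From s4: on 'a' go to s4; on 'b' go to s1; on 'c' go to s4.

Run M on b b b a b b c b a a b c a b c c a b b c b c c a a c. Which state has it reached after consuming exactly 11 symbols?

Trace: s1 -b-> s4 -b-> s1 -b-> s4 -a-> s4 -b-> s1 -b-> s4 -c-> s4 -b-> s1 -a-> s3 -a-> s1 -b-> s4
After 11 symbols: s4.

s4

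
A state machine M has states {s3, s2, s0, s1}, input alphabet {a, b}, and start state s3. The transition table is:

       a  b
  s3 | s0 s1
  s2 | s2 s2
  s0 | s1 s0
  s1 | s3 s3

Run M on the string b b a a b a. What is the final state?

s3 → s1 → s3 → s0 → s1 → s3 → s0

s0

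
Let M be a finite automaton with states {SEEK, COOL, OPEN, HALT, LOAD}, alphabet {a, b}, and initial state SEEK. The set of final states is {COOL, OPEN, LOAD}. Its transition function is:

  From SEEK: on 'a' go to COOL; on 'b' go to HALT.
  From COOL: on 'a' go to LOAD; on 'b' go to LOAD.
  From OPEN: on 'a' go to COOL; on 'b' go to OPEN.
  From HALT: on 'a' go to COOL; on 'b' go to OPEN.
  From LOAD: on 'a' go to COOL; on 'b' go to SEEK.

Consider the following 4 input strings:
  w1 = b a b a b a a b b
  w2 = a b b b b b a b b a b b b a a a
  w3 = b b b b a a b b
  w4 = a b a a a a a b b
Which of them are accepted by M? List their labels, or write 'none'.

w1: Trace: SEEK -b-> HALT -a-> COOL -b-> LOAD -a-> COOL -b-> LOAD -a-> COOL -a-> LOAD -b-> SEEK -b-> HALT  → end HALT, rejected
w2: Trace: SEEK -a-> COOL -b-> LOAD -b-> SEEK -b-> HALT -b-> OPEN -b-> OPEN -a-> COOL -b-> LOAD -b-> SEEK -a-> COOL -b-> LOAD -b-> SEEK -b-> HALT -a-> COOL -a-> LOAD -a-> COOL  → end COOL, accepted
w3: Trace: SEEK -b-> HALT -b-> OPEN -b-> OPEN -b-> OPEN -a-> COOL -a-> LOAD -b-> SEEK -b-> HALT  → end HALT, rejected
w4: Trace: SEEK -a-> COOL -b-> LOAD -a-> COOL -a-> LOAD -a-> COOL -a-> LOAD -a-> COOL -b-> LOAD -b-> SEEK  → end SEEK, rejected

w2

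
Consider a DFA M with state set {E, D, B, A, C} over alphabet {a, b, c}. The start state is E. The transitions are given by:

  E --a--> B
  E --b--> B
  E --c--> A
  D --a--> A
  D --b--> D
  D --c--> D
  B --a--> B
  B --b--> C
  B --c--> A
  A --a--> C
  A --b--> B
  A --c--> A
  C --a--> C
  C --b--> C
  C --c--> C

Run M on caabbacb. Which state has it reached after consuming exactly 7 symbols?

C

Trace: E -c-> A -a-> C -a-> C -b-> C -b-> C -a-> C -c-> C
After 7 symbols: C.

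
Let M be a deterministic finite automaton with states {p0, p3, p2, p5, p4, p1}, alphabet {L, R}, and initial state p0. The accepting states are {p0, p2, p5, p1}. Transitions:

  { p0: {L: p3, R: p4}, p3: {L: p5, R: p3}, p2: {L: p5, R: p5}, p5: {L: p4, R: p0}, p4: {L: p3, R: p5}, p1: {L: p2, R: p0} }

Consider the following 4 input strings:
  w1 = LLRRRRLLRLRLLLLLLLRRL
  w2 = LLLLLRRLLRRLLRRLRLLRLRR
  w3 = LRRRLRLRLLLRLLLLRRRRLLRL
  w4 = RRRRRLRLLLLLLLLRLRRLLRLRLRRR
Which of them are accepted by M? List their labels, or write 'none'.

w2, w4

w1: p0 → p3 → p5 → p0 → p4 → p5 → p0 → p3 → p5 → p0 → p3 → p3 → p5 → p4 → p3 → p5 → p4 → p3 → p5 → p0 → p4 → p3  → end p3, rejected
w2: p0 → p3 → p5 → p4 → p3 → p5 → p0 → p4 → p3 → p5 → p0 → p4 → p3 → p5 → p0 → p4 → p3 → p3 → p5 → p4 → p5 → p4 → p5 → p0  → end p0, accepted
w3: p0 → p3 → p3 → p3 → p3 → p5 → p0 → p3 → p3 → p5 → p4 → p3 → p3 → p5 → p4 → p3 → p5 → p0 → p4 → p5 → p0 → p3 → p5 → p0 → p3  → end p3, rejected
w4: p0 → p4 → p5 → p0 → p4 → p5 → p4 → p5 → p4 → p3 → p5 → p4 → p3 → p5 → p4 → p3 → p3 → p5 → p0 → p4 → p3 → p5 → p0 → p3 → p3 → p5 → p0 → p4 → p5  → end p5, accepted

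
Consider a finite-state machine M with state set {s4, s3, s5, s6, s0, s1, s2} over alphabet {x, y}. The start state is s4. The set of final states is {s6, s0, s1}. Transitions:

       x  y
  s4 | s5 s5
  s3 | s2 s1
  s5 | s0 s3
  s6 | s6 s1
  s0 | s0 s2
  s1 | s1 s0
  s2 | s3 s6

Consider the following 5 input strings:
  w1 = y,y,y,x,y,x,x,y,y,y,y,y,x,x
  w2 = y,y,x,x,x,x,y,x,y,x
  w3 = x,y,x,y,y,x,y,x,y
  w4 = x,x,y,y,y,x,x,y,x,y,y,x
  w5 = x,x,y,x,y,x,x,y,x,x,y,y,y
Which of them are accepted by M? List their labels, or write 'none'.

w2, w4, w5

w1: s4 → s5 → s3 → s1 → s1 → s0 → s0 → s0 → s2 → s6 → s1 → s0 → s2 → s3 → s2  → end s2, rejected
w2: s4 → s5 → s3 → s2 → s3 → s2 → s3 → s1 → s1 → s0 → s0  → end s0, accepted
w3: s4 → s5 → s3 → s2 → s6 → s1 → s1 → s0 → s0 → s2  → end s2, rejected
w4: s4 → s5 → s0 → s2 → s6 → s1 → s1 → s1 → s0 → s0 → s2 → s6 → s6  → end s6, accepted
w5: s4 → s5 → s0 → s2 → s3 → s1 → s1 → s1 → s0 → s0 → s0 → s2 → s6 → s1  → end s1, accepted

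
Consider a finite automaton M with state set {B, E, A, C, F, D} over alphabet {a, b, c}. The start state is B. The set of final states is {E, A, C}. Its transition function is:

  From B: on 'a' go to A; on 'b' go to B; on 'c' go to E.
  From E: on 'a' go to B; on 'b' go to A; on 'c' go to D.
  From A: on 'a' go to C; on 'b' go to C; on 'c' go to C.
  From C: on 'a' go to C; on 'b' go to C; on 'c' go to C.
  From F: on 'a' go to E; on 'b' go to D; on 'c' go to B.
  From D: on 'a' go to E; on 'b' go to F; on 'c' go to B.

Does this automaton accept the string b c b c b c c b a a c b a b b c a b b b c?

Yes

B → B → E → A → C → C → C → C → C → C → C → C → C → C → C → C → C → C → C → C → C → C
End state C is accepting.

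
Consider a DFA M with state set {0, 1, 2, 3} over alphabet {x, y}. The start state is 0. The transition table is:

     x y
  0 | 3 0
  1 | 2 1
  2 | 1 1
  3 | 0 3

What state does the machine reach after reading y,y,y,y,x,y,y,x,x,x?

Trace: 0 -y-> 0 -y-> 0 -y-> 0 -y-> 0 -x-> 3 -y-> 3 -y-> 3 -x-> 0 -x-> 3 -x-> 0

0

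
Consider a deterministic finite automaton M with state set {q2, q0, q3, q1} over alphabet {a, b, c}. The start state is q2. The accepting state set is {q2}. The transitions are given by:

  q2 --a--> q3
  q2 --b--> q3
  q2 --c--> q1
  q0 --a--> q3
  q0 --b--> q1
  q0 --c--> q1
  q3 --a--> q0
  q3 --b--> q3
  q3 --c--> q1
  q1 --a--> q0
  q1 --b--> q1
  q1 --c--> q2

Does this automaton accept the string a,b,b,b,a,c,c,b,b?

No

start at q2
read 'a': q2 → q3
read 'b': q3 → q3
read 'b': q3 → q3
read 'b': q3 → q3
read 'a': q3 → q0
read 'c': q0 → q1
read 'c': q1 → q2
read 'b': q2 → q3
read 'b': q3 → q3
End state q3 is not accepting.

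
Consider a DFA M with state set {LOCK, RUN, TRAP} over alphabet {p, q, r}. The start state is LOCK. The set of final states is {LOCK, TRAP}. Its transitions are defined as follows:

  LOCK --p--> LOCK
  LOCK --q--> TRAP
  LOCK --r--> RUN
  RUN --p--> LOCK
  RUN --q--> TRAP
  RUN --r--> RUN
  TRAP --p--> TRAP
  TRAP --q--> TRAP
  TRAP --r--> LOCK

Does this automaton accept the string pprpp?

Yes

LOCK → LOCK → LOCK → RUN → LOCK → LOCK
End state LOCK is accepting.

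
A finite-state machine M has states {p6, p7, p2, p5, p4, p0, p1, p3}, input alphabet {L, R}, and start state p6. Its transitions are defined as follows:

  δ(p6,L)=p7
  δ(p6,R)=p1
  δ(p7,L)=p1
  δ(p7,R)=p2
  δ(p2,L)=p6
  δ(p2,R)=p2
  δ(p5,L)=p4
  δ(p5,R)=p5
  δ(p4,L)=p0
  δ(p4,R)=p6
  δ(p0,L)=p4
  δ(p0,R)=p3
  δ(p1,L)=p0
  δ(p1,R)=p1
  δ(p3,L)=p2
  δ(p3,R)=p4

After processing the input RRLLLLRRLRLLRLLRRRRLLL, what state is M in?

start at p6
read 'R': p6 → p1
read 'R': p1 → p1
read 'L': p1 → p0
read 'L': p0 → p4
read 'L': p4 → p0
read 'L': p0 → p4
read 'R': p4 → p6
read 'R': p6 → p1
read 'L': p1 → p0
read 'R': p0 → p3
read 'L': p3 → p2
read 'L': p2 → p6
read 'R': p6 → p1
read 'L': p1 → p0
read 'L': p0 → p4
read 'R': p4 → p6
read 'R': p6 → p1
read 'R': p1 → p1
read 'R': p1 → p1
read 'L': p1 → p0
read 'L': p0 → p4
read 'L': p4 → p0

p0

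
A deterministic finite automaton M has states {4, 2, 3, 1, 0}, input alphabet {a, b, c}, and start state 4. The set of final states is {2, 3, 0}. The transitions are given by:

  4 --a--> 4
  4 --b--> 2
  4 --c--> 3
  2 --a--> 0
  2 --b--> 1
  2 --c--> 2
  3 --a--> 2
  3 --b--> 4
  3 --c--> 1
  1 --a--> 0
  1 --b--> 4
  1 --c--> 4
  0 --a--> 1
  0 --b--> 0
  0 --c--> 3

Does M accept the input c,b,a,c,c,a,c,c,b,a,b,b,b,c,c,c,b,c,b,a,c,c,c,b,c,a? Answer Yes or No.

Yes

start at 4
read 'c': 4 → 3
read 'b': 3 → 4
read 'a': 4 → 4
read 'c': 4 → 3
read 'c': 3 → 1
read 'a': 1 → 0
read 'c': 0 → 3
read 'c': 3 → 1
read 'b': 1 → 4
read 'a': 4 → 4
read 'b': 4 → 2
read 'b': 2 → 1
read 'b': 1 → 4
read 'c': 4 → 3
read 'c': 3 → 1
read 'c': 1 → 4
read 'b': 4 → 2
read 'c': 2 → 2
read 'b': 2 → 1
read 'a': 1 → 0
read 'c': 0 → 3
read 'c': 3 → 1
read 'c': 1 → 4
read 'b': 4 → 2
read 'c': 2 → 2
read 'a': 2 → 0
End state 0 is accepting.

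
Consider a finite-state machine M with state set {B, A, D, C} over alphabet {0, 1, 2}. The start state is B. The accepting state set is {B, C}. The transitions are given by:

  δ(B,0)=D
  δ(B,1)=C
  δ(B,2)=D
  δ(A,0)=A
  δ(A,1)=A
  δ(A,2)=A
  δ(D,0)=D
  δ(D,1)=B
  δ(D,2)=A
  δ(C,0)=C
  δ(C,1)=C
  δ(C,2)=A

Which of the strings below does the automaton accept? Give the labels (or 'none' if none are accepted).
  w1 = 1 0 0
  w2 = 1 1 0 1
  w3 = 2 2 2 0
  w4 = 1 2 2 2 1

w1, w2

w1: B → C → C → C  → end C, accepted
w2: B → C → C → C → C  → end C, accepted
w3: B → D → A → A → A  → end A, rejected
w4: B → C → A → A → A → A  → end A, rejected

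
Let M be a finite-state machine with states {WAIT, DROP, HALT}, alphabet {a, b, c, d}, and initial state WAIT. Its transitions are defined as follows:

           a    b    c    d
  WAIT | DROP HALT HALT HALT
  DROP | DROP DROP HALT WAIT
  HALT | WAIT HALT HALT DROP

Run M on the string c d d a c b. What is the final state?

HALT

Trace: WAIT -c-> HALT -d-> DROP -d-> WAIT -a-> DROP -c-> HALT -b-> HALT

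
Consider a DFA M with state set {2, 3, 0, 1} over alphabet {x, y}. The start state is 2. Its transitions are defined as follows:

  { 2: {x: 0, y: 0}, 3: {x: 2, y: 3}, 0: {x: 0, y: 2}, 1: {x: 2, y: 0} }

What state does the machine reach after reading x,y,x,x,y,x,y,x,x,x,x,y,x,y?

start at 2
read 'x': 2 → 0
read 'y': 0 → 2
read 'x': 2 → 0
read 'x': 0 → 0
read 'y': 0 → 2
read 'x': 2 → 0
read 'y': 0 → 2
read 'x': 2 → 0
read 'x': 0 → 0
read 'x': 0 → 0
read 'x': 0 → 0
read 'y': 0 → 2
read 'x': 2 → 0
read 'y': 0 → 2

2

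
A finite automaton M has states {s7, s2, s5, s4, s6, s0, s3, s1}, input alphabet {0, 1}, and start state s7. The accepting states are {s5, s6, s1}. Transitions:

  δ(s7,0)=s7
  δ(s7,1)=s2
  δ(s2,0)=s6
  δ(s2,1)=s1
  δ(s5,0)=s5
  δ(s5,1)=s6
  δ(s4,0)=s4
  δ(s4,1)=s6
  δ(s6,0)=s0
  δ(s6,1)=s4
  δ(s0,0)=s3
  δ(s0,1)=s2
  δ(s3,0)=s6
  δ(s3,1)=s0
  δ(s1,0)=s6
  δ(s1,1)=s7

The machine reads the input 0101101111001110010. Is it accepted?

s7 → s7 → s2 → s6 → s4 → s6 → s0 → s2 → s1 → s7 → s2 → s6 → s0 → s2 → s1 → s7 → s7 → s7 → s2 → s6
End state s6 is accepting.

Yes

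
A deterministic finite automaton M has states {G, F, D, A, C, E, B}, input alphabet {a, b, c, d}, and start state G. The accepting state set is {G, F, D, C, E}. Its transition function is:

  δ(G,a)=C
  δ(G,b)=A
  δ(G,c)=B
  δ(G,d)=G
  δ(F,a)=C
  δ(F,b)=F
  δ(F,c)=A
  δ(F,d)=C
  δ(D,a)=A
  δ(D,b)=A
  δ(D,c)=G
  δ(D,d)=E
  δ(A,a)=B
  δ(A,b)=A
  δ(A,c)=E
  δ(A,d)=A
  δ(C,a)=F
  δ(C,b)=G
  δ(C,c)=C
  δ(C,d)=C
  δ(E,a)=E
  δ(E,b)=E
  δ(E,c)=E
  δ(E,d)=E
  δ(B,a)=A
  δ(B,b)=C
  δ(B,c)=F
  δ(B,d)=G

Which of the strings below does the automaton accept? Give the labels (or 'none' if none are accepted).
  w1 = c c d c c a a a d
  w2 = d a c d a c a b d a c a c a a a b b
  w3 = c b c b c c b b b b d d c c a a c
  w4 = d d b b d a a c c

w1, w3, w4

w1: Trace: G -c-> B -c-> F -d-> C -c-> C -c-> C -a-> F -a-> C -a-> F -d-> C  → end C, accepted
w2: Trace: G -d-> G -a-> C -c-> C -d-> C -a-> F -c-> A -a-> B -b-> C -d-> C -a-> F -c-> A -a-> B -c-> F -a-> C -a-> F -a-> C -b-> G -b-> A  → end A, rejected
w3: Trace: G -c-> B -b-> C -c-> C -b-> G -c-> B -c-> F -b-> F -b-> F -b-> F -b-> F -d-> C -d-> C -c-> C -c-> C -a-> F -a-> C -c-> C  → end C, accepted
w4: Trace: G -d-> G -d-> G -b-> A -b-> A -d-> A -a-> B -a-> A -c-> E -c-> E  → end E, accepted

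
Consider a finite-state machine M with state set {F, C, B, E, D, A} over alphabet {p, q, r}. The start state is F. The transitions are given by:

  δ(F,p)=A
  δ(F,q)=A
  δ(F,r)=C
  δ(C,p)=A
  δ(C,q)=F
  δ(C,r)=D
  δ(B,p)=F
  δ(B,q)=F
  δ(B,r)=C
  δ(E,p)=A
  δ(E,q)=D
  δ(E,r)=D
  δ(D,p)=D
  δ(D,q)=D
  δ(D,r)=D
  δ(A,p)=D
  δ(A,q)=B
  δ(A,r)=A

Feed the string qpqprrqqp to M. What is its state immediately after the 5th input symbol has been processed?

D

start at F
read 'q': F → A
read 'p': A → D
read 'q': D → D
read 'p': D → D
read 'r': D → D
After 5 symbols: D.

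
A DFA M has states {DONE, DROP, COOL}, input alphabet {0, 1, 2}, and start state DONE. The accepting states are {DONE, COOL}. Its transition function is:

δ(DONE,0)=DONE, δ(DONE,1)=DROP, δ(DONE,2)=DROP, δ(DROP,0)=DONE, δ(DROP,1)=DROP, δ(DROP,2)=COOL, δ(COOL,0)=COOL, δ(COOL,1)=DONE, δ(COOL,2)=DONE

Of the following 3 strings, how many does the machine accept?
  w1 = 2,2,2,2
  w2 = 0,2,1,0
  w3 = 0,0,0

w1: DONE → DROP → COOL → DONE → DROP  → end DROP, rejected
w2: DONE → DONE → DROP → DROP → DONE  → end DONE, accepted
w3: DONE → DONE → DONE → DONE  → end DONE, accepted

2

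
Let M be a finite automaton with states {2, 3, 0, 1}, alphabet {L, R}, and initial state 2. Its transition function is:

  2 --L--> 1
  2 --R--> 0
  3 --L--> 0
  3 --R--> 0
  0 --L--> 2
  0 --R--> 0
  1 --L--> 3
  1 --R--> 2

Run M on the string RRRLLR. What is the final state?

2 → 0 → 0 → 0 → 2 → 1 → 2

2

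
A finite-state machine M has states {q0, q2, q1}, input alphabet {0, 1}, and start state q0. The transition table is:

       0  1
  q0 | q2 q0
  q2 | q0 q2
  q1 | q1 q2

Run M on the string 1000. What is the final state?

q2

Trace: q0 -1-> q0 -0-> q2 -0-> q0 -0-> q2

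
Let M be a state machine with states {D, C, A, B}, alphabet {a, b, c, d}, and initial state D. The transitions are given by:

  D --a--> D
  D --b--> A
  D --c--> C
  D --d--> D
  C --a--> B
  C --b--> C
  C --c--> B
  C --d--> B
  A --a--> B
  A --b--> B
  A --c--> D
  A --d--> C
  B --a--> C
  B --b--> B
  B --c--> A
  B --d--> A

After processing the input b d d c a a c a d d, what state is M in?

Trace: D -b-> A -d-> C -d-> B -c-> A -a-> B -a-> C -c-> B -a-> C -d-> B -d-> A

A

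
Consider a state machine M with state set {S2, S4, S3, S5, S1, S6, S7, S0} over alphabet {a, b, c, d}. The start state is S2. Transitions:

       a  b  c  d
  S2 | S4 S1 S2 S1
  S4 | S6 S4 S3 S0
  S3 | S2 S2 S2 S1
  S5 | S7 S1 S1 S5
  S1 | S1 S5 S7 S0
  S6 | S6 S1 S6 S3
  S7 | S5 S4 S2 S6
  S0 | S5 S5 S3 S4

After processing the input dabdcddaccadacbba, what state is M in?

start at S2
read 'd': S2 → S1
read 'a': S1 → S1
read 'b': S1 → S5
read 'd': S5 → S5
read 'c': S5 → S1
read 'd': S1 → S0
read 'd': S0 → S4
read 'a': S4 → S6
read 'c': S6 → S6
read 'c': S6 → S6
read 'a': S6 → S6
read 'd': S6 → S3
read 'a': S3 → S2
read 'c': S2 → S2
read 'b': S2 → S1
read 'b': S1 → S5
read 'a': S5 → S7

S7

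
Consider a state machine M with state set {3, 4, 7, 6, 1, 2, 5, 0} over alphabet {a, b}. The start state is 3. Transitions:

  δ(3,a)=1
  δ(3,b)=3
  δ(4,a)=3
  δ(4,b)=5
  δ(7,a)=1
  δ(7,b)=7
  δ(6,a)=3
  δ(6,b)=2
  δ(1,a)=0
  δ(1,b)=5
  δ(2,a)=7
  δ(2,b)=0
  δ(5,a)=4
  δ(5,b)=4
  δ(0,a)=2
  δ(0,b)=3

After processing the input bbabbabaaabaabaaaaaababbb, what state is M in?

Trace: 3 -b-> 3 -b-> 3 -a-> 1 -b-> 5 -b-> 4 -a-> 3 -b-> 3 -a-> 1 -a-> 0 -a-> 2 -b-> 0 -a-> 2 -a-> 7 -b-> 7 -a-> 1 -a-> 0 -a-> 2 -a-> 7 -a-> 1 -a-> 0 -b-> 3 -a-> 1 -b-> 5 -b-> 4 -b-> 5

5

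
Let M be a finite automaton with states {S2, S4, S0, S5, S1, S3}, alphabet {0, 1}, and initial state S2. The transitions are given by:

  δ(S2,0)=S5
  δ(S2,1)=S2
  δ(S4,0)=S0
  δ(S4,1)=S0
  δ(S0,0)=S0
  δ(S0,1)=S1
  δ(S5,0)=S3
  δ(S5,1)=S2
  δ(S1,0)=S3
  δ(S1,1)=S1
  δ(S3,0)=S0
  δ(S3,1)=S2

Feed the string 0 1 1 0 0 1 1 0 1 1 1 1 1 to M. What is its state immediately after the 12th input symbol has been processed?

S2

start at S2
read '0': S2 → S5
read '1': S5 → S2
read '1': S2 → S2
read '0': S2 → S5
read '0': S5 → S3
read '1': S3 → S2
read '1': S2 → S2
read '0': S2 → S5
read '1': S5 → S2
read '1': S2 → S2
read '1': S2 → S2
read '1': S2 → S2
After 12 symbols: S2.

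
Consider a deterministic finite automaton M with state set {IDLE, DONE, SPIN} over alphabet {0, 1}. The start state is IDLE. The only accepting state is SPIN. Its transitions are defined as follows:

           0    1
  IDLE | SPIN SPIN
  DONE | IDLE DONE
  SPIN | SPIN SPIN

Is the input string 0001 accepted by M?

Trace: IDLE -0-> SPIN -0-> SPIN -0-> SPIN -1-> SPIN
End state SPIN is accepting.

Yes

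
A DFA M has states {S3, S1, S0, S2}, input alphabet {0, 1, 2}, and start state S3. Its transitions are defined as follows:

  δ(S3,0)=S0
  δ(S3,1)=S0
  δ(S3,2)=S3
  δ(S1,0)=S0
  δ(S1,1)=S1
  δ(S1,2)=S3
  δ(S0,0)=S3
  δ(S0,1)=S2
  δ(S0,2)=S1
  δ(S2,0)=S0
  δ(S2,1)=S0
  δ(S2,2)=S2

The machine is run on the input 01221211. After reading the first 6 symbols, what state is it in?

Trace: S3 -0-> S0 -1-> S2 -2-> S2 -2-> S2 -1-> S0 -2-> S1
After 6 symbols: S1.

S1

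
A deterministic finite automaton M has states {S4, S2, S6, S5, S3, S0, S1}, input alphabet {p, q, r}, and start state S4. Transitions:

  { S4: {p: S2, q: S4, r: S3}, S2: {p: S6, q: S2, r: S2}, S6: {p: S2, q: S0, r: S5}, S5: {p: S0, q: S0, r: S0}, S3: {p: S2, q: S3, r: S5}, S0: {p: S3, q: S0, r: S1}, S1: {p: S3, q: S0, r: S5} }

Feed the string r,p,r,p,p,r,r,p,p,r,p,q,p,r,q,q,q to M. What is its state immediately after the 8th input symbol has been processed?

start at S4
read 'r': S4 → S3
read 'p': S3 → S2
read 'r': S2 → S2
read 'p': S2 → S6
read 'p': S6 → S2
read 'r': S2 → S2
read 'r': S2 → S2
read 'p': S2 → S6
After 8 symbols: S6.

S6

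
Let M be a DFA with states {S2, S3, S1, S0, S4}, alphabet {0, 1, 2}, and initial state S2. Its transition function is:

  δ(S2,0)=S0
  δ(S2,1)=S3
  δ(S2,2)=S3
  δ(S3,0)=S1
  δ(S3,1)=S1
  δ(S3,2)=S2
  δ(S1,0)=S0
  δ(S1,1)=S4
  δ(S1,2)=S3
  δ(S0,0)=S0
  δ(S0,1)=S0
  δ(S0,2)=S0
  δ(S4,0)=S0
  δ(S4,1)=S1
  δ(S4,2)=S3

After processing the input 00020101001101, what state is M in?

S2 → S0 → S0 → S0 → S0 → S0 → S0 → S0 → S0 → S0 → S0 → S0 → S0 → S0 → S0

S0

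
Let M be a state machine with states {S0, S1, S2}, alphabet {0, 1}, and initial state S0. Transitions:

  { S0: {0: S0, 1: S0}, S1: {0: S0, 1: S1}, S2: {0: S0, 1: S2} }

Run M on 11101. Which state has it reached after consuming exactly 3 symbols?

S0

start at S0
read '1': S0 → S0
read '1': S0 → S0
read '1': S0 → S0
After 3 symbols: S0.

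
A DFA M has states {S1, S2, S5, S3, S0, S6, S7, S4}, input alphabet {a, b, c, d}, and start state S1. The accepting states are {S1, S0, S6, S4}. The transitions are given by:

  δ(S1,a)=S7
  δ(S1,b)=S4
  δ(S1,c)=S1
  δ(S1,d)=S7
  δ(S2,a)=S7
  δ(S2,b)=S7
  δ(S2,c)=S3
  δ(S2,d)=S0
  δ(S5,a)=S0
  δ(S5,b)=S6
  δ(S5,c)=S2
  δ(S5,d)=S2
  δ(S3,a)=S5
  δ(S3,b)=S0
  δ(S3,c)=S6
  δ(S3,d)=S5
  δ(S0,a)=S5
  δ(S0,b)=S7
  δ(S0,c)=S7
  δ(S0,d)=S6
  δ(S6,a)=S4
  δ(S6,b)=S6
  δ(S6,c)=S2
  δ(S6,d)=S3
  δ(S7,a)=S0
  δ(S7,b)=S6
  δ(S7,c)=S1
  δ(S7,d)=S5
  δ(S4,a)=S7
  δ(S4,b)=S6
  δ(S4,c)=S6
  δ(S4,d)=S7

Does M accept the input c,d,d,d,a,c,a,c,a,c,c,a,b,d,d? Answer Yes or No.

No

Trace: S1 -c-> S1 -d-> S7 -d-> S5 -d-> S2 -a-> S7 -c-> S1 -a-> S7 -c-> S1 -a-> S7 -c-> S1 -c-> S1 -a-> S7 -b-> S6 -d-> S3 -d-> S5
End state S5 is not accepting.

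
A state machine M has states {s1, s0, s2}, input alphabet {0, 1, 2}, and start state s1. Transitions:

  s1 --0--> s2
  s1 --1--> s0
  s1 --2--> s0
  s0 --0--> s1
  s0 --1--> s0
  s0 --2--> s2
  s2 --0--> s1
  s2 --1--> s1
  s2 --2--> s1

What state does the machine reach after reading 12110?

Trace: s1 -1-> s0 -2-> s2 -1-> s1 -1-> s0 -0-> s1

s1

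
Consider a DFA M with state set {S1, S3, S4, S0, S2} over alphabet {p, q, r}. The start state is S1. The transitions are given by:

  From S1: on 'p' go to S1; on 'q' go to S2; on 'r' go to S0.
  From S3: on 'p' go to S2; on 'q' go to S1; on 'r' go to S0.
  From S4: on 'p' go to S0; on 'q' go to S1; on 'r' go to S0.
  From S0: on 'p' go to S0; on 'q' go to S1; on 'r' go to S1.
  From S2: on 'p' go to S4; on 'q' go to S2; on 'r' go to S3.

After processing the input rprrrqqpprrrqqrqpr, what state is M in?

S0

S1 → S0 → S0 → S1 → S0 → S1 → S2 → S2 → S4 → S0 → S1 → S0 → S1 → S2 → S2 → S3 → S1 → S1 → S0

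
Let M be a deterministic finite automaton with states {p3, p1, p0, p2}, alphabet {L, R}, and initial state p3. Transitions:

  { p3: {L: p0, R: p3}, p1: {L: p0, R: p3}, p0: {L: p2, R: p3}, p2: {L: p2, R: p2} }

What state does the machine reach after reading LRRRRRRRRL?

p3 → p0 → p3 → p3 → p3 → p3 → p3 → p3 → p3 → p3 → p0

p0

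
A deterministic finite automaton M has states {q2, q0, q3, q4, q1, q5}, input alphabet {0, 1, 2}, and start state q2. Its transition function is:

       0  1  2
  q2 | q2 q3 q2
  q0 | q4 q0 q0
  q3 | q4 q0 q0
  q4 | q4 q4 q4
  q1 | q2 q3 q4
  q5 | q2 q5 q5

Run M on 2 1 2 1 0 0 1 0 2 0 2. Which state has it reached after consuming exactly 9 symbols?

q4

start at q2
read '2': q2 → q2
read '1': q2 → q3
read '2': q3 → q0
read '1': q0 → q0
read '0': q0 → q4
read '0': q4 → q4
read '1': q4 → q4
read '0': q4 → q4
read '2': q4 → q4
After 9 symbols: q4.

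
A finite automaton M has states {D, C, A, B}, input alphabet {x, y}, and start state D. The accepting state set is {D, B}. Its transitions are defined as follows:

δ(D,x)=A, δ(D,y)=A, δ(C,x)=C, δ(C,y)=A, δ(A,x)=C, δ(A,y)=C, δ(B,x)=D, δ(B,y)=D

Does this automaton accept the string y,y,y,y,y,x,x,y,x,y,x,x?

No

D → A → C → A → C → A → C → C → A → C → A → C → C
End state C is not accepting.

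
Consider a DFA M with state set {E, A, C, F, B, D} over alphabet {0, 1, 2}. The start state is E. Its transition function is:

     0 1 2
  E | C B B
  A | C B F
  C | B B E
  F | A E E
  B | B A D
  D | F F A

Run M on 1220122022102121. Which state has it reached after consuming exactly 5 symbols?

B

Trace: E -1-> B -2-> D -2-> A -0-> C -1-> B
After 5 symbols: B.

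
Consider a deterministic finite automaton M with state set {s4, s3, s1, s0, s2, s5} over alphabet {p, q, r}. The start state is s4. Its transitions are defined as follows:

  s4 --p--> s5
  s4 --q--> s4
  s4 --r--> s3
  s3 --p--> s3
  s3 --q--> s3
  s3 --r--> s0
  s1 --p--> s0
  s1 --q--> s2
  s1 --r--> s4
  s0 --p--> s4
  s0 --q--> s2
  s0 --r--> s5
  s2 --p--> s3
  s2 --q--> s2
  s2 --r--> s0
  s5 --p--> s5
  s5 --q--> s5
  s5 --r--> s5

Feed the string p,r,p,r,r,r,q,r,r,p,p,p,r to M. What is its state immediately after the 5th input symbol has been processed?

s5

start at s4
read 'p': s4 → s5
read 'r': s5 → s5
read 'p': s5 → s5
read 'r': s5 → s5
read 'r': s5 → s5
After 5 symbols: s5.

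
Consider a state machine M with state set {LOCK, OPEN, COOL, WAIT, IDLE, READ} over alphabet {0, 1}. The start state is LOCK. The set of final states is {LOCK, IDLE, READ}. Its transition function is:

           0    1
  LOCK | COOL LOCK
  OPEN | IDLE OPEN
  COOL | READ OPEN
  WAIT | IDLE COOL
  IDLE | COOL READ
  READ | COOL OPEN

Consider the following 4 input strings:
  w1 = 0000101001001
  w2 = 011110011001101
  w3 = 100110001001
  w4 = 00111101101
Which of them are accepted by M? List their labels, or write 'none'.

w2, w4

w1:
  start at LOCK
  read '0': LOCK → COOL
  read '0': COOL → READ
  read '0': READ → COOL
  read '0': COOL → READ
  read '1': READ → OPEN
  read '0': OPEN → IDLE
  read '1': IDLE → READ
  read '0': READ → COOL
  read '0': COOL → READ
  read '1': READ → OPEN
  read '0': OPEN → IDLE
  read '0': IDLE → COOL
  read '1': COOL → OPEN
  end OPEN, rejected
w2:
  start at LOCK
  read '0': LOCK → COOL
  read '1': COOL → OPEN
  read '1': OPEN → OPEN
  read '1': OPEN → OPEN
  read '1': OPEN → OPEN
  read '0': OPEN → IDLE
  read '0': IDLE → COOL
  read '1': COOL → OPEN
  read '1': OPEN → OPEN
  read '0': OPEN → IDLE
  read '0': IDLE → COOL
  read '1': COOL → OPEN
  read '1': OPEN → OPEN
  read '0': OPEN → IDLE
  read '1': IDLE → READ
  end READ, accepted
w3:
  start at LOCK
  read '1': LOCK → LOCK
  read '0': LOCK → COOL
  read '0': COOL → READ
  read '1': READ → OPEN
  read '1': OPEN → OPEN
  read '0': OPEN → IDLE
  read '0': IDLE → COOL
  read '0': COOL → READ
  read '1': READ → OPEN
  read '0': OPEN → IDLE
  read '0': IDLE → COOL
  read '1': COOL → OPEN
  end OPEN, rejected
w4:
  start at LOCK
  read '0': LOCK → COOL
  read '0': COOL → READ
  read '1': READ → OPEN
  read '1': OPEN → OPEN
  read '1': OPEN → OPEN
  read '1': OPEN → OPEN
  read '0': OPEN → IDLE
  read '1': IDLE → READ
  read '1': READ → OPEN
  read '0': OPEN → IDLE
  read '1': IDLE → READ
  end READ, accepted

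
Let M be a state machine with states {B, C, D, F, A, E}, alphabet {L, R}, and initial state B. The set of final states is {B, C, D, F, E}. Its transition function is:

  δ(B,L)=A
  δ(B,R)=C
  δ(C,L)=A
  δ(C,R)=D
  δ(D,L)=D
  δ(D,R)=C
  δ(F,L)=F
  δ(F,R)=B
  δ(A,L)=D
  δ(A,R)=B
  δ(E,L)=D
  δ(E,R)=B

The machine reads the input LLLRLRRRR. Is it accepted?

B → A → D → D → C → A → B → C → D → C
End state C is accepting.

Yes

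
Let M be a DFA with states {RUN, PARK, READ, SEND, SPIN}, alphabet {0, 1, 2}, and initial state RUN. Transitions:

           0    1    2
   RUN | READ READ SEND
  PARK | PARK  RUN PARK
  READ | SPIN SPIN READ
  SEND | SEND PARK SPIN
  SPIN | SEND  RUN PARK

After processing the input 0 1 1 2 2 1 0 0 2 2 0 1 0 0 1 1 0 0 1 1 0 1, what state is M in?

SPIN

start at RUN
read '0': RUN → READ
read '1': READ → SPIN
read '1': SPIN → RUN
read '2': RUN → SEND
read '2': SEND → SPIN
read '1': SPIN → RUN
read '0': RUN → READ
read '0': READ → SPIN
read '2': SPIN → PARK
read '2': PARK → PARK
read '0': PARK → PARK
read '1': PARK → RUN
read '0': RUN → READ
read '0': READ → SPIN
read '1': SPIN → RUN
read '1': RUN → READ
read '0': READ → SPIN
read '0': SPIN → SEND
read '1': SEND → PARK
read '1': PARK → RUN
read '0': RUN → READ
read '1': READ → SPIN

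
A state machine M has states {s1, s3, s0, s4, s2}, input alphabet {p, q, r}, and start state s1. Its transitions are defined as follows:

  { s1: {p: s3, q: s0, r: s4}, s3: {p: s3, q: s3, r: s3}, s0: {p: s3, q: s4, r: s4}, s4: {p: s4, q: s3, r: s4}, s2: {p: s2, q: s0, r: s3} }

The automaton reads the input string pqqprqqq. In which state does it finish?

start at s1
read 'p': s1 → s3
read 'q': s3 → s3
read 'q': s3 → s3
read 'p': s3 → s3
read 'r': s3 → s3
read 'q': s3 → s3
read 'q': s3 → s3
read 'q': s3 → s3

s3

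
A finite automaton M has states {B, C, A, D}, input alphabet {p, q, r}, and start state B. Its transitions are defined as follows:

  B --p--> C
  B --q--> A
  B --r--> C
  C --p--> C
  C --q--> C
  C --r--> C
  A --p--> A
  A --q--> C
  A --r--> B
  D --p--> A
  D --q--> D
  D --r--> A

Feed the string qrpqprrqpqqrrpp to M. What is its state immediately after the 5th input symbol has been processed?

Trace: B -q-> A -r-> B -p-> C -q-> C -p-> C
After 5 symbols: C.

C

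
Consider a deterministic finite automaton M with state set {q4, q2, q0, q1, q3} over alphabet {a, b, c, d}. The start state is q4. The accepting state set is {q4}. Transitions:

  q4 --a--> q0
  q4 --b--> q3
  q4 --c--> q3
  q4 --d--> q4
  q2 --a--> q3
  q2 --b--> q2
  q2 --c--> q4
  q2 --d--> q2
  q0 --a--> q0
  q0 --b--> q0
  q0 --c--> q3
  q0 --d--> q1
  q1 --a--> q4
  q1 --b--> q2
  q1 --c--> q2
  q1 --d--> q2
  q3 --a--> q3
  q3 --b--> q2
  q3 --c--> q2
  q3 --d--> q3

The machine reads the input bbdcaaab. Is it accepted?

No

q4 → q3 → q2 → q2 → q4 → q0 → q0 → q0 → q0
End state q0 is not accepting.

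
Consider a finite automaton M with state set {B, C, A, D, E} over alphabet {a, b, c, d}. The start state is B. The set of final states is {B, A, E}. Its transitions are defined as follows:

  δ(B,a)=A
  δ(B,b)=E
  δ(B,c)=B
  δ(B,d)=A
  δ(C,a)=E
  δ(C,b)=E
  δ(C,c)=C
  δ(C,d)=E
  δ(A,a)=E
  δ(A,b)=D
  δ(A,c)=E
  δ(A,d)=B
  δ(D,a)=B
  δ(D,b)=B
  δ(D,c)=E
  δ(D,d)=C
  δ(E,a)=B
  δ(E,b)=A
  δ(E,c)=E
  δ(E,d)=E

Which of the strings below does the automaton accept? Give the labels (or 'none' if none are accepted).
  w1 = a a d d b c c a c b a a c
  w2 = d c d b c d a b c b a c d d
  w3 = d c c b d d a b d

w1, w2, w3

w1: B → A → E → E → E → A → E → E → B → B → E → B → A → E  → end E, accepted
w2: B → A → E → E → A → E → E → B → E → E → A → E → E → E → E  → end E, accepted
w3: B → A → E → E → A → B → A → E → A → B  → end B, accepted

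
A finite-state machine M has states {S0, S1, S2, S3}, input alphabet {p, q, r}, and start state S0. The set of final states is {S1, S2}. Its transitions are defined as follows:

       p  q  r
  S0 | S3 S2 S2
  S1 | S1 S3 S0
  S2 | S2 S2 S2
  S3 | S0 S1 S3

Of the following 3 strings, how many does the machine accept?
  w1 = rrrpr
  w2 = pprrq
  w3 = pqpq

2

w1: Trace: S0 -r-> S2 -r-> S2 -r-> S2 -p-> S2 -r-> S2  → end S2, accepted
w2: Trace: S0 -p-> S3 -p-> S0 -r-> S2 -r-> S2 -q-> S2  → end S2, accepted
w3: Trace: S0 -p-> S3 -q-> S1 -p-> S1 -q-> S3  → end S3, rejected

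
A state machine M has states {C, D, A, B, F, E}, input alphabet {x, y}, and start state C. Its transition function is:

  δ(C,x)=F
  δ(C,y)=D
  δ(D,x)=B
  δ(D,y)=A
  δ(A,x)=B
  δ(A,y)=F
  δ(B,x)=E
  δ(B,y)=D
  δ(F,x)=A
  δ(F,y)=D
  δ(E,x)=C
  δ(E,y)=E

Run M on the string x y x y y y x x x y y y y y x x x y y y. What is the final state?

A

C → F → D → B → D → A → F → A → B → E → E → E → E → E → E → C → F → A → F → D → A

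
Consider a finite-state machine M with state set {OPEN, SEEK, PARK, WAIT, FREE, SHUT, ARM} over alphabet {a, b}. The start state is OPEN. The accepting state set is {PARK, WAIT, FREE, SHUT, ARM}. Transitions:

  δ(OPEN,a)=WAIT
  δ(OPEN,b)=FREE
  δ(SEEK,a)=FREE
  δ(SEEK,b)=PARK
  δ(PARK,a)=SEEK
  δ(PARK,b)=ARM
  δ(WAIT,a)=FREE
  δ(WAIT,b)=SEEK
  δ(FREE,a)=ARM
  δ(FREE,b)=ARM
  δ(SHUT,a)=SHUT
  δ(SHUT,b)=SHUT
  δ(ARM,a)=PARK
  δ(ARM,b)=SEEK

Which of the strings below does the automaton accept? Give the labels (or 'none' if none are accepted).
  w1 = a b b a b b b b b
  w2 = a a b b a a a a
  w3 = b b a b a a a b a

w1:
  start at OPEN
  read 'a': OPEN → WAIT
  read 'b': WAIT → SEEK
  read 'b': SEEK → PARK
  read 'a': PARK → SEEK
  read 'b': SEEK → PARK
  read 'b': PARK → ARM
  read 'b': ARM → SEEK
  read 'b': SEEK → PARK
  read 'b': PARK → ARM
  end ARM, accepted
w2:
  start at OPEN
  read 'a': OPEN → WAIT
  read 'a': WAIT → FREE
  read 'b': FREE → ARM
  read 'b': ARM → SEEK
  read 'a': SEEK → FREE
  read 'a': FREE → ARM
  read 'a': ARM → PARK
  read 'a': PARK → SEEK
  end SEEK, rejected
w3:
  start at OPEN
  read 'b': OPEN → FREE
  read 'b': FREE → ARM
  read 'a': ARM → PARK
  read 'b': PARK → ARM
  read 'a': ARM → PARK
  read 'a': PARK → SEEK
  read 'a': SEEK → FREE
  read 'b': FREE → ARM
  read 'a': ARM → PARK
  end PARK, accepted

w1, w3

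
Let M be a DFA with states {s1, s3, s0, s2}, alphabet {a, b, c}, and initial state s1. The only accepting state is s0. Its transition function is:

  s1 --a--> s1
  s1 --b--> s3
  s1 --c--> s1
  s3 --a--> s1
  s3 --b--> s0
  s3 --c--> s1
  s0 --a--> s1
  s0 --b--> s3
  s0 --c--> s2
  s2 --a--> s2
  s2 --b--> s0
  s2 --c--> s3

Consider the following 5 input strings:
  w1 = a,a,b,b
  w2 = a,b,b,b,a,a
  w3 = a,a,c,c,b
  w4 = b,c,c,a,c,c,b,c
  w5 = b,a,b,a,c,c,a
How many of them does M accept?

w1:
  start at s1
  read 'a': s1 → s1
  read 'a': s1 → s1
  read 'b': s1 → s3
  read 'b': s3 → s0
  end s0, accepted
w2:
  start at s1
  read 'a': s1 → s1
  read 'b': s1 → s3
  read 'b': s3 → s0
  read 'b': s0 → s3
  read 'a': s3 → s1
  read 'a': s1 → s1
  end s1, rejected
w3:
  start at s1
  read 'a': s1 → s1
  read 'a': s1 → s1
  read 'c': s1 → s1
  read 'c': s1 → s1
  read 'b': s1 → s3
  end s3, rejected
w4:
  start at s1
  read 'b': s1 → s3
  read 'c': s3 → s1
  read 'c': s1 → s1
  read 'a': s1 → s1
  read 'c': s1 → s1
  read 'c': s1 → s1
  read 'b': s1 → s3
  read 'c': s3 → s1
  end s1, rejected
w5:
  start at s1
  read 'b': s1 → s3
  read 'a': s3 → s1
  read 'b': s1 → s3
  read 'a': s3 → s1
  read 'c': s1 → s1
  read 'c': s1 → s1
  read 'a': s1 → s1
  end s1, rejected

1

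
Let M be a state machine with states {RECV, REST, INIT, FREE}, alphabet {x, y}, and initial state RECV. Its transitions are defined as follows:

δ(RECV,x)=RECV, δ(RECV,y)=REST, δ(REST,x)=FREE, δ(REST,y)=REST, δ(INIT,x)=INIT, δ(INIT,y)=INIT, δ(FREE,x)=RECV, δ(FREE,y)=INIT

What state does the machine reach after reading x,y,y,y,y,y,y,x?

FREE

Trace: RECV -x-> RECV -y-> REST -y-> REST -y-> REST -y-> REST -y-> REST -y-> REST -x-> FREE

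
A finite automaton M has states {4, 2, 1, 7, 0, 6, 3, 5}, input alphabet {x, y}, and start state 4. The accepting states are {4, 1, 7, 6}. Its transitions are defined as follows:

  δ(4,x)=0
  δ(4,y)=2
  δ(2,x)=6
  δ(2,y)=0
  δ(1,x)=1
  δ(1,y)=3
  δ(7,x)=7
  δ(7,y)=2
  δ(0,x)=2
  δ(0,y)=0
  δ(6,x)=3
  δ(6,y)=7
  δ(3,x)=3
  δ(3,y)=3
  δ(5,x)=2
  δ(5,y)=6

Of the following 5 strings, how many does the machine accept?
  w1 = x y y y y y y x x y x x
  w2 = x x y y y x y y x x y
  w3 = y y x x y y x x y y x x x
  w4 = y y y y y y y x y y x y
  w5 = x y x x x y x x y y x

w1:
  start at 4
  read 'x': 4 → 0
  read 'y': 0 → 0
  read 'y': 0 → 0
  read 'y': 0 → 0
  read 'y': 0 → 0
  read 'y': 0 → 0
  read 'y': 0 → 0
  read 'x': 0 → 2
  read 'x': 2 → 6
  read 'y': 6 → 7
  read 'x': 7 → 7
  read 'x': 7 → 7
  end 7, accepted
w2:
  start at 4
  read 'x': 4 → 0
  read 'x': 0 → 2
  read 'y': 2 → 0
  read 'y': 0 → 0
  read 'y': 0 → 0
  read 'x': 0 → 2
  read 'y': 2 → 0
  read 'y': 0 → 0
  read 'x': 0 → 2
  read 'x': 2 → 6
  read 'y': 6 → 7
  end 7, accepted
w3:
  start at 4
  read 'y': 4 → 2
  read 'y': 2 → 0
  read 'x': 0 → 2
  read 'x': 2 → 6
  read 'y': 6 → 7
  read 'y': 7 → 2
  read 'x': 2 → 6
  read 'x': 6 → 3
  read 'y': 3 → 3
  read 'y': 3 → 3
  read 'x': 3 → 3
  read 'x': 3 → 3
  read 'x': 3 → 3
  end 3, rejected
w4:
  start at 4
  read 'y': 4 → 2
  read 'y': 2 → 0
  read 'y': 0 → 0
  read 'y': 0 → 0
  read 'y': 0 → 0
  read 'y': 0 → 0
  read 'y': 0 → 0
  read 'x': 0 → 2
  read 'y': 2 → 0
  read 'y': 0 → 0
  read 'x': 0 → 2
  read 'y': 2 → 0
  end 0, rejected
w5:
  start at 4
  read 'x': 4 → 0
  read 'y': 0 → 0
  read 'x': 0 → 2
  read 'x': 2 → 6
  read 'x': 6 → 3
  read 'y': 3 → 3
  read 'x': 3 → 3
  read 'x': 3 → 3
  read 'y': 3 → 3
  read 'y': 3 → 3
  read 'x': 3 → 3
  end 3, rejected

2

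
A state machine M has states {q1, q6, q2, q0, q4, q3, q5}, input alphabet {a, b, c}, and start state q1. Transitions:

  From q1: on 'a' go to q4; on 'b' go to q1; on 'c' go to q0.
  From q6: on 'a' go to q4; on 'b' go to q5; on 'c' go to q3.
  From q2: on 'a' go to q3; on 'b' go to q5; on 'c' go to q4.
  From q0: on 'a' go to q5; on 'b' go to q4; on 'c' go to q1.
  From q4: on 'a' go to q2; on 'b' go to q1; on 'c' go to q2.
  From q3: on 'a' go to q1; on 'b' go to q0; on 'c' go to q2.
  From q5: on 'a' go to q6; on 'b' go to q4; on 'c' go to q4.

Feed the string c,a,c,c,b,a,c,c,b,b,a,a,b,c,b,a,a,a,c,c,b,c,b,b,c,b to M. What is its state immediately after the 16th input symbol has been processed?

q4

q1 → q0 → q5 → q4 → q2 → q5 → q6 → q3 → q2 → q5 → q4 → q2 → q3 → q0 → q1 → q1 → q4
After 16 symbols: q4.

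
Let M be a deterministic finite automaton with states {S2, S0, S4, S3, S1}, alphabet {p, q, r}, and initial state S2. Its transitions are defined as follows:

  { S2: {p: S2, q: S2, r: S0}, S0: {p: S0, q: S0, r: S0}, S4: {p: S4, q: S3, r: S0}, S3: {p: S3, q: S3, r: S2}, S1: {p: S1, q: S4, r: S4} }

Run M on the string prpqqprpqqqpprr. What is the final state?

S0

start at S2
read 'p': S2 → S2
read 'r': S2 → S0
read 'p': S0 → S0
read 'q': S0 → S0
read 'q': S0 → S0
read 'p': S0 → S0
read 'r': S0 → S0
read 'p': S0 → S0
read 'q': S0 → S0
read 'q': S0 → S0
read 'q': S0 → S0
read 'p': S0 → S0
read 'p': S0 → S0
read 'r': S0 → S0
read 'r': S0 → S0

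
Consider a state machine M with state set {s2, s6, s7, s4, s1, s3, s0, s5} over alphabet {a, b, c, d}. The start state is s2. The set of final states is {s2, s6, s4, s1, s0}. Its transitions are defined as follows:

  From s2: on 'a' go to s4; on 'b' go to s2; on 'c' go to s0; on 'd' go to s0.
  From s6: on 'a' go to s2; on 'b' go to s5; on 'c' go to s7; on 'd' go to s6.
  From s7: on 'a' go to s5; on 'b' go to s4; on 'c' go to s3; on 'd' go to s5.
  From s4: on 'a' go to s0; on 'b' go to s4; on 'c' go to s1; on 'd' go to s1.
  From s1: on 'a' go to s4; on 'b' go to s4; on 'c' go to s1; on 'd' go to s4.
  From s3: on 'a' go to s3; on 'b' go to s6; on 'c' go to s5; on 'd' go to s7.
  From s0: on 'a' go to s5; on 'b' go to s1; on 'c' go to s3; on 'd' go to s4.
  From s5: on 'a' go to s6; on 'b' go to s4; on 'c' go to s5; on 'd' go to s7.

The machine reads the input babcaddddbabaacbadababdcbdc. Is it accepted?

Yes

start at s2
read 'b': s2 → s2
read 'a': s2 → s4
read 'b': s4 → s4
read 'c': s4 → s1
read 'a': s1 → s4
read 'd': s4 → s1
read 'd': s1 → s4
read 'd': s4 → s1
read 'd': s1 → s4
read 'b': s4 → s4
read 'a': s4 → s0
read 'b': s0 → s1
read 'a': s1 → s4
read 'a': s4 → s0
read 'c': s0 → s3
read 'b': s3 → s6
read 'a': s6 → s2
read 'd': s2 → s0
read 'a': s0 → s5
read 'b': s5 → s4
read 'a': s4 → s0
read 'b': s0 → s1
read 'd': s1 → s4
read 'c': s4 → s1
read 'b': s1 → s4
read 'd': s4 → s1
read 'c': s1 → s1
End state s1 is accepting.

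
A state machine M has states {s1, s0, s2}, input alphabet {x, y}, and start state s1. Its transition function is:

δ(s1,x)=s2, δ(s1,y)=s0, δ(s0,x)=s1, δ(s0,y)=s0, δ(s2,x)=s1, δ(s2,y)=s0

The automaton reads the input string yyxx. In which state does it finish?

s2

start at s1
read 'y': s1 → s0
read 'y': s0 → s0
read 'x': s0 → s1
read 'x': s1 → s2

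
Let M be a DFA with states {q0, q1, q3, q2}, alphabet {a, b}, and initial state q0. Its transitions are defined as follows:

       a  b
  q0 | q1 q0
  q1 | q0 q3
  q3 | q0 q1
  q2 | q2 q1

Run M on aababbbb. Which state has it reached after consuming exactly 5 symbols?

q0 → q1 → q0 → q0 → q1 → q3
After 5 symbols: q3.

q3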